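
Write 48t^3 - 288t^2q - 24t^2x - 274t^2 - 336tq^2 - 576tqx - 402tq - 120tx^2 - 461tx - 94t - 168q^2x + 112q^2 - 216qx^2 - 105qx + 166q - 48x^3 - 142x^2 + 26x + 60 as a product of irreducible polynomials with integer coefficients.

(t - 7q - 2x - 6)(6t + 3x - 2)(8t + 8q + 8x + 5)

Group: 6t(8t^2 - 48tq - 8tx - 43t - 56q^2 - 72qx - 83q - 16x^2 - 58x - 30) + (3x - 2)(8t^2 - 48tq - 8tx - 43t - 56q^2 - 72qx - 83q - 16x^2 - 58x - 30); both groups contain (8t^2 - 48tq - 8tx - 43t - 56q^2 - 72qx - 83q - 16x^2 - 58x - 30), so (6t + 3x - 2) is a factor with cofactor 8t^2 - 48tq - 8tx - 43t - 56q^2 - 72qx - 83q - 16x^2 - 58x - 30.
The cofactor groups again: 8t^2 - 48tq - 8tx - 43t - 56q^2 - 72qx - 83q - 16x^2 - 58x - 30 = 8t(t - 7q - 2x - 6) + (8q + 8x + 5)(t - 7q - 2x - 6); both groups contain (t - 7q - 2x - 6), giving (8t + 8q + 8x + 5)(t - 7q - 2x - 6).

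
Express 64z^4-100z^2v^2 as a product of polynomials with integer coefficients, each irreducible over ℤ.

4z^2(4z-5v)(4z+5v)

Factor out 4z^2, leaving 16z^2-25v^2, which is a difference of two squares.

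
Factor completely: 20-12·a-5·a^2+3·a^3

(3·a-5)·(a+2)·(a-2)

Group as (3·a^3-12·a) + (-5·a^2+20) = 3·a·(a^2-4) - 5·(a^2-4).
Both groups share the factor (a^2-4).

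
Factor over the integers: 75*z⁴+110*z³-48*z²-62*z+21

(3*z-1)*(5*z+7)*(5*z-3)*(z+1)

By the rational root theorem, z = -7/5 is a root, so (5*z+7) divides it; the quotient is 15*z³+z²-11*z+3.
Continuing, z = 3/5 is a root, giving the factor (5*z-3) and quotient 3*z²+2*z-1.
The remaining quadratic factors as (3*z-1)(z+1).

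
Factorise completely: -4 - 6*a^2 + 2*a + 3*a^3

(a - 2)*(3*a^2 + 2)

Group as (3*a^3 + 2*a) + (-6*a^2 - 4) = a*(3*a^2 + 2) - 2*(3*a^2 + 2).
Both groups share the factor (3*a^2 + 2).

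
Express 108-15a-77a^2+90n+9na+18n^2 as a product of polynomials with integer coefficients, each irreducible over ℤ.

(6n-11a+12)(3n+7a+9)

Group: 3n(6n-11a+12) + (7a+9)(6n-11a+12); both groups contain (6n-11a+12).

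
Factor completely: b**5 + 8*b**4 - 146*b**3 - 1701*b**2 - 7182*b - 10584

(b + 12)*(b + 3)*(b - 14)*(b**2 + 7*b + 21)

Testing divisors of the constant over divisors of the leading coefficient, b = -3 is a root, so (b + 3) is a factor; dividing leaves b**4 + 5*b**3 - 161*b**2 - 1218*b - 3528.
Then b = 14 is a root, giving the factor (b - 14) and quotient b**3 + 19*b**2 + 105*b + 252.
Then b = -12 is a root, so (b + 12) is a factor; dividing leaves b**2 + 7*b + 21.
The quadratic b**2 + 7*b + 21 has discriminant -35 < 0 and is irreducible over ℤ.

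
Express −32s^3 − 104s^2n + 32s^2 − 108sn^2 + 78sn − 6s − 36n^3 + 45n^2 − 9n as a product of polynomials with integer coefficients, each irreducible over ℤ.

Group: 4s(−8s^2 − 18sn + 6s − 9n^2 + 9n) + (4n − 1)(−8s^2 − 18sn + 6s − 9n^2 + 9n); both groups contain (−8s^2 − 18sn + 6s − 9n^2 + 9n), so (4s + 4n − 1) is a factor with cofactor −8s^2 − 18sn + 6s − 9n^2 + 9n.
The cofactor groups again: −8s^2 − 18sn + 6s − 9n^2 + 9n = −4s(2s + 3n) + (−3n + 3)(2s + 3n); both groups contain (2s + 3n), giving −(4s + 3n − 3)(2s + 3n).

−(2s + 3n)(4s + 3n − 3)(4s + 4n − 1)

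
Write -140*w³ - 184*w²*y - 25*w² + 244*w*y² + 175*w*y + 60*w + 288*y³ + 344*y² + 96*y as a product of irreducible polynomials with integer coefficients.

Group: 4*w*(-35*w² - 11*w*y + 20*w + 72*y² + 32*y) + (4*y + 3)*(-35*w² - 11*w*y + 20*w + 72*y² + 32*y); both groups contain (-35*w² - 11*w*y + 20*w + 72*y² + 32*y), so (4*w + 4*y + 3) is a factor with cofactor -35*w² - 11*w*y + 20*w + 72*y² + 32*y.
The cofactor groups again: -35*w² - 11*w*y + 20*w + 72*y² + 32*y = -7*w*(5*w + 8*y) + (9*y + 4)*(5*w + 8*y); both groups contain (5*w + 8*y), giving -(7*w - 9*y - 4)*(5*w + 8*y).

-(4*w + 4*y + 3)*(5*w + 8*y)*(7*w - 9*y - 4)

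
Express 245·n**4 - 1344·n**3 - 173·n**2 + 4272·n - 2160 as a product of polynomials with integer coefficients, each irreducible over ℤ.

Trying the rational-root candidates, n = 12/7 is a root, giving the factor (7·n - 12) and quotient 35·n**3 - 132·n**2 - 251·n + 180.
Continuing, n = 5 is a root, giving the factor (n - 5) and quotient 35·n**2 + 43·n - 36.
The remaining quadratic factors as (7·n - 4)(5·n + 9).

(5·n + 9)·(7·n - 12)·(7·n - 4)·(n - 5)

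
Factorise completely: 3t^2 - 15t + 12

3(t - 1)(t - 4)

Pull out the common factor 3, then factor the remaining trinomial.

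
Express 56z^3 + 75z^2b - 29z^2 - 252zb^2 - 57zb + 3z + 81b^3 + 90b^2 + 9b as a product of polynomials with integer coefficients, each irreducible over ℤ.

Group: z(56z^2 - 93zb - 29z + 27b^2 + 30b + 3) + 3b(56z^2 - 93zb - 29z + 27b^2 + 30b + 3); both groups contain (56z^2 - 93zb - 29z + 27b^2 + 30b + 3), so (z + 3b) is a factor with cofactor 56z^2 - 93zb - 29z + 27b^2 + 30b + 3.
The cofactor groups again: 56z^2 - 93zb - 29z + 27b^2 + 30b + 3 = 8z(7z - 9b - 1) + (-3b - 3)(7z - 9b - 1); both groups contain (7z - 9b - 1), giving (8z - 3b - 3)(7z - 9b - 1).

(8z - 3b - 3)(7z - 9b - 1)(z + 3b)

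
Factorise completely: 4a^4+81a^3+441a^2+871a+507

(4a+13)(a+1)(a+13)(a+3)

Among the possible rational roots, a = −1 is a root, giving the factor (a+1) and quotient 4a^3+77a^2+364a+507.
Then a = −13/4 is a root, giving the factor (4a+13) and quotient a^2+16a+39.
The remaining quadratic factors as (a+13)(a+3).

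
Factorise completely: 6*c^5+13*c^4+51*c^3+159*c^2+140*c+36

Trying the rational-root candidates, c = −1/2 is a root, so (2*c+1) is a factor; dividing leaves 3*c^4+5*c^3+23*c^2+68*c+36.
Then c = −2 is a root, so (c+2) is a factor; dividing leaves 3*c^3−c^2+25*c+18.
Next, c = −2/3 is a root, so (3*c+2) divides it; the quotient is c^2−c+9.
The quadratic c^2−c+9 has discriminant −35 < 0 and is irreducible over ℤ.

(2*c+1)*(3*c+2)*(c+2)*(c^2−c+9)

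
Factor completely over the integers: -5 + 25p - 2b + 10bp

Group as (10bp - 2b) + (25p - 5) = 2b(5p - 1) + 5(5p - 1).
Both groups share the factor (5p - 1).

(2b + 5)(5p - 1)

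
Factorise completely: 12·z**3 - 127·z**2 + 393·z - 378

Testing divisors of the constant over divisors of the leading coefficient, z = 6 is a root, so (z - 6) divides it; the quotient is 12·z**2 - 55·z + 63.
The remaining quadratic factors as (4·z - 9)(3·z - 7).

(3·z - 7)·(4·z - 9)·(z - 6)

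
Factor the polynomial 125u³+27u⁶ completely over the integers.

Factor out u³ first: what remains is 27u³+125.
Recognize a sum of cubes with the parts 5 and 3u.

u³(3u+5)(9u²-15u+25)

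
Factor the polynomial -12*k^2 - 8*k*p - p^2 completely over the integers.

Group: -2*k*(6*k + p) - p*(6*k + p); both groups contain (6*k + p).

-(2*k + p)*(6*k + p)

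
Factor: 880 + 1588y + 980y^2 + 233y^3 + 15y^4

(3y + 4)(5y + 11)(y + 10)(y + 2)

Among the possible rational roots, y = -4/3 is a root, so (3y + 4) is a factor; dividing leaves 5y^3 + 71y^2 + 232y + 220.
Next, y = -11/5 is a root, so (5y + 11) is a factor; dividing leaves y^2 + 12y + 20.
The remaining quadratic factors as (y + 10)(y + 2).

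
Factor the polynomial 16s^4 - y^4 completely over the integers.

(2s + y)(2s - y)(4s^2 + y^2)

(2s)⁴ − (y)⁴ = ((2s)² − (y)²)((2s)² + (y)²); the first factor splits again, the second (4s^2 + y^2) is irreducible.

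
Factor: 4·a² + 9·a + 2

(4·a + 1)·(a + 2)

Need a pair with product 4·2 = 8 and sum 9: that's 1 and 8.
Split the middle term: 4·a² + a + 8·a + 2 = a·(4·a + 1) + 2·(4·a + 1).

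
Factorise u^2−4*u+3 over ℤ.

(u−1)*(u−3)

Two integers with product 3 and sum −4 are −1 and −3.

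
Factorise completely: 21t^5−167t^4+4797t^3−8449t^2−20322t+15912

(3t−2)(7t+12)(t−3)(t^2−6t+221)

Among the possible rational roots, t = −12/7 is a root, giving the factor (7t+12) and quotient 3t^4−29t^3+735t^2−2467t+1326.
Then t = 2/3 is a root, giving the factor (3t−2) and quotient t^3−9t^2+239t−663.
Continuing, t = 3 is a root, giving the factor (t−3) and quotient t^2−6t+221.
The quadratic t^2−6t+221 has discriminant −848 < 0 and is irreducible over ℤ.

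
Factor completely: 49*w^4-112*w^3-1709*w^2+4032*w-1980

Testing divisors of the constant over divisors of the leading coefficient, w = -6 is a root, giving the factor (w+6) and quotient 49*w^3-406*w^2+727*w-330.
Next, w = 6 is a root, giving the factor (w-6) and quotient 49*w^2-112*w+55.
The remaining quadratic factors as (7*w-5)(7*w-11).

(7*w-11)*(7*w-5)*(w+6)*(w-6)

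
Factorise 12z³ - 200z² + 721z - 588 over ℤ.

(2z - 7)(6z - 7)(z - 12)

Trying the rational-root candidates, z = 12 is a root, so (z - 12) is a factor; dividing leaves 12z² - 56z + 49.
The remaining quadratic factors as (2z - 7)(6z - 7).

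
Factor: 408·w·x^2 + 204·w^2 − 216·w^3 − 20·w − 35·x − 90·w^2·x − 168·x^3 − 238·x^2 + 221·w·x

−(4·w + 7·x)·(6·w − 4·x − 5)·(9·w − 6·x − 1)

Group: 9·w·(−24·w^2 − 26·w·x + 20·w + 28·x^2 + 35·x) + (−6·x − 1)·(−24·w^2 − 26·w·x + 20·w + 28·x^2 + 35·x); both groups contain (−24·w^2 − 26·w·x + 20·w + 28·x^2 + 35·x), so (9·w − 6·x − 1) is a factor with cofactor −24·w^2 − 26·w·x + 20·w + 28·x^2 + 35·x.
The cofactor groups again: −24·w^2 − 26·w·x + 20·w + 28·x^2 + 35·x = −4·w·(6·w − 4·x − 5) − 7·x·(6·w − 4·x − 5); both groups contain (6·w − 4·x − 5), giving −(4·w + 7·x)·(6·w − 4·x − 5).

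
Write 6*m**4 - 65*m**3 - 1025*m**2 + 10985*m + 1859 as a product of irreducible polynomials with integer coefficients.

(6*m + 1)*(m + 13)*(m - 11)*(m - 13)

Testing divisors of the constant over divisors of the leading coefficient, m = 11 is a root, giving the factor (m - 11) and quotient 6*m**3 + m**2 - 1014*m - 169.
Then m = -1/6 is a root, giving the factor (6*m + 1) and quotient m**2 - 169.
The remaining quadratic factors as (m + 13)(m - 13).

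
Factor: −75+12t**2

3(2t+5)(2t−5)

Factor out 3, leaving 4t**2−25, which is a difference of two squares.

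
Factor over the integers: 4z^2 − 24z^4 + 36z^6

4z^2(3z^2 − 1)^2

Pull out the common factor 4z^2, leaving 9z^4 − 6z^2 + 1.
Recognize a perfect-square trinomial with the parts 3z^2 and 1.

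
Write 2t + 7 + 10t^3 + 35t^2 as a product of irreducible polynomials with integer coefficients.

Group as (10t^3 + 2t) + (35t^2 + 7) = 2t(5t^2 + 1) + 7(5t^2 + 1).
Both groups share the factor (5t^2 + 1).

(2t + 7)(5t^2 + 1)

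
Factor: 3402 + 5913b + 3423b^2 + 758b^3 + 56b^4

(2b + 9)(4b + 7)(7b + 9)(b + 6)

Trying the rational-root candidates, b = −6 is a root, giving the factor (b + 6) and quotient 56b^3 + 422b^2 + 891b + 567.
Then b = −9/2 is a root, giving the factor (2b + 9) and quotient 28b^2 + 85b + 63.
The remaining quadratic factors as (7b + 9)(4b + 7).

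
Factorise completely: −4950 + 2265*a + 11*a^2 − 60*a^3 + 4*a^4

(2*a − 15)*(2*a − 5)*(a + 6)*(a − 11)

Trying the rational-root candidates, a = 11 is a root, so (a − 11) is a factor; dividing leaves 4*a^3 − 16*a^2 − 165*a + 450.
Next, a = 5/2 is a root, so (2*a − 5) is a factor; dividing leaves 2*a^2 − 3*a − 90.
The remaining quadratic factors as (2*a − 15)(a + 6).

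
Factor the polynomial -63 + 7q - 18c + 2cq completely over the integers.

(2c + 7)(q - 9)

Group as (2cq - 18c) + (7q - 63) = 2c(q - 9) + 7(q - 9).
Both groups share the factor (q - 9).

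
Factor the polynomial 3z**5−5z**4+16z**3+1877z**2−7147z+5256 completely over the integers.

By the rational root theorem, z = 8/3 is a root, so (3z−8) is a factor; dividing leaves z**4+z**3+8z**2+647z−657.
Then z = 1 is a root, so (z−1) divides it; the quotient is z**3+2z**2+10z+657.
Continuing, z = −9 is a root, so (z+9) is a factor; dividing leaves z**2−7z+73.
The quadratic z**2−7z+73 has discriminant −243 < 0 and is irreducible over ℤ.

(3z−8)(z+9)(z−1)(z**2−7z+73)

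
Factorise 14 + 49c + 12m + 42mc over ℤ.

Group as (42mc + 12m) + (49c + 14) = 6m(7c + 2) + 7(7c + 2).
Both groups share the factor (7c + 2).

(6m + 7)(7c + 2)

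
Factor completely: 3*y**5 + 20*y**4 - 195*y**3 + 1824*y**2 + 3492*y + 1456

(3*y + 2)*(y + 1)*(y + 14)*(y**2 - 9*y + 52)

By the rational root theorem, y = -14 is a root, so (y + 14) divides it; the quotient is 3*y**4 - 22*y**3 + 113*y**2 + 242*y + 104.
Continuing, y = -2/3 is a root, so (3*y + 2) is a factor; dividing leaves y**3 - 8*y**2 + 43*y + 52.
Next, y = -1 is a root, giving the factor (y + 1) and quotient y**2 - 9*y + 52.
The quadratic y**2 - 9*y + 52 has discriminant -127 < 0 and is irreducible over ℤ.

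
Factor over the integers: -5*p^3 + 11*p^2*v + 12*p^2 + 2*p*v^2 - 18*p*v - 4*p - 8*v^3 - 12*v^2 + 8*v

Group: 5*p*(-p^2 + 3*p*v + 2*p - 2*v^2 - 4*v) + (4*v - 2)*(-p^2 + 3*p*v + 2*p - 2*v^2 - 4*v); both groups contain (-p^2 + 3*p*v + 2*p - 2*v^2 - 4*v), so (5*p + 4*v - 2) is a factor with cofactor -p^2 + 3*p*v + 2*p - 2*v^2 - 4*v.
The cofactor groups again: -p^2 + 3*p*v + 2*p - 2*v^2 - 4*v = -p*(p - v - 2) + 2*v*(p - v - 2); both groups contain (p - v - 2), giving -(p - 2*v)*(p - v - 2).

-(5*p + 4*v - 2)*(p - 2*v)*(p - v - 2)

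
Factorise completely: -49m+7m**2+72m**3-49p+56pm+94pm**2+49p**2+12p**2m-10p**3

Group: 2p(-5p**2-14pm+7p-9m**2+7m) + (-8m-7)(-5p**2-14pm+7p-9m**2+7m); both groups contain (-5p**2-14pm+7p-9m**2+7m), so (2p-8m-7) is a factor with cofactor -5p**2-14pm+7p-9m**2+7m.
The cofactor groups again: -5p**2-14pm+7p-9m**2+7m = -p(5p+9m-7) - m(5p+9m-7); both groups contain (5p+9m-7), giving -(p+m)(5p+9m-7).

-(2p-8m-7)(5p+9m-7)(p+m)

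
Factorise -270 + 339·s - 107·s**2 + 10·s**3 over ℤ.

Testing divisors of the constant over divisors of the leading coefficient, s = 9/2 is a root, so (2·s - 9) is a factor; dividing leaves 5·s**2 - 31·s + 30.
The remaining quadratic factors as (5·s - 6)(s - 5).

(2·s - 9)·(5·s - 6)·(s - 5)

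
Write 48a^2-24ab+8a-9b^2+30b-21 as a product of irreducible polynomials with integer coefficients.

(12a+3b-7)(4a-3b+3)

Group: 12a(4a-3b+3) + (3b-7)(4a-3b+3); both groups contain (4a-3b+3).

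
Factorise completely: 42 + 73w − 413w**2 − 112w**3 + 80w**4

(4w + 1)(4w + 7)(5w − 2)(w − 3)

Trying the rational-root candidates, w = −7/4 is a root, giving the factor (4w + 7) and quotient 20w**3 − 63w**2 + 7w + 6.
Next, w = −1/4 is a root, giving the factor (4w + 1) and quotient 5w**2 − 17w + 6.
The remaining quadratic factors as (5w − 2)(w − 3).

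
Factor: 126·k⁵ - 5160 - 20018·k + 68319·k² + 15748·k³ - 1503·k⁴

(3·k + 10)·(6·k + 1)·(7·k - 3)·(k² - 15·k + 172)

Among the possible rational roots, k = -1/6 is a root, so (6·k + 1) is a factor; dividing leaves 21·k⁴ - 254·k³ + 2667·k² + 10942·k - 5160.
Then k = 3/7 is a root, so (7·k - 3) divides it; the quotient is 3·k³ - 35·k² + 366·k + 1720.
Continuing, k = -10/3 is a root, so (3·k + 10) divides it; the quotient is k² - 15·k + 172.
The quadratic k² - 15·k + 172 has discriminant -463 < 0 and is irreducible over ℤ.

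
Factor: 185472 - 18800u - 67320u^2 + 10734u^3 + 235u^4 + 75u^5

(3u - 14)(5u + 8)(5u - 9)(u^2 + 8u + 184)

Trying the rational-root candidates, u = 14/3 is a root, giving the factor (3u - 14) and quotient 25u^4 + 195u^3 + 4488u^2 - 1496u - 13248.
Then u = 9/5 is a root, so (5u - 9) divides it; the quotient is 5u^3 + 48u^2 + 984u + 1472.
Next, u = -8/5 is a root, giving the factor (5u + 8) and quotient u^2 + 8u + 184.
The quadratic u^2 + 8u + 184 has discriminant -672 < 0 and is irreducible over ℤ.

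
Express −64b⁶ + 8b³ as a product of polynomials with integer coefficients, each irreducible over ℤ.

Every term has a factor of 8b³; factoring it out leaves −8b³ + 1.
Recognize a difference of cubes with the parts 1 and 2b.

−8b³(2b − 1)(4b² + 2b + 1)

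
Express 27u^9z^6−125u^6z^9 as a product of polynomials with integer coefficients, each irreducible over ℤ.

u^6z^6(3u−5z)(9u^2+15uz+25z^2)

Factor out u^6z^6 first: what remains is 27u^3−125z^3.
Recognize a difference of cubes with the parts 3u and 5z.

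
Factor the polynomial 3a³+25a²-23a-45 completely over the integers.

(3a-5)(a+1)(a+9)

Testing divisors of the constant over divisors of the leading coefficient, a = 5/3 is a root, so (3a-5) divides it; the quotient is a²+10a+9.
The remaining quadratic factors as (a+1)(a+9).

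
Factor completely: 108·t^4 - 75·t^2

3·t^2·(6·t + 5)·(6·t - 5)

Factor out 3·t^2, leaving 36·t^2 - 25, which is a difference of two squares.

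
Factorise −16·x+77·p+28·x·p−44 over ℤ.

Group as (28·x·p−16·x) + (77·p−44) = 4·x·(7·p−4) + 11·(7·p−4).
Both groups share the factor (7·p−4).

(4·x+11)·(7·p−4)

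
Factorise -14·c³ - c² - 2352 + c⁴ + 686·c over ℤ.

(c + 7)·(c - 6)·(c - 7)·(c - 8)

Testing divisors of the constant over divisors of the leading coefficient, c = 6 is a root, so (c - 6) divides it; the quotient is c³ - 8·c² - 49·c + 392.
Next, c = -7 is a root, giving the factor (c + 7) and quotient c² - 15·c + 56.
The remaining quadratic factors as (c - 8)(c - 7).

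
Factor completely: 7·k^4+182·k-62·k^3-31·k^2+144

Testing divisors of the constant over divisors of the leading coefficient, k = 2 is a root, giving the factor (k-2) and quotient 7·k^3-48·k^2-127·k-72.
Continuing, k = -1 is a root, so (k+1) is a factor; dividing leaves 7·k^2-55·k-72.
The remaining quadratic factors as (7·k+8)(k-9).

(7·k+8)·(k+1)·(k-2)·(k-9)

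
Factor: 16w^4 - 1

Difference of squares twice: with A = 2w and B = 1, A⁴ − B⁴ = (A² − B²)(A² + B²), and A² − B² factors again.

(2w + 1)(2w - 1)(4w^2 + 1)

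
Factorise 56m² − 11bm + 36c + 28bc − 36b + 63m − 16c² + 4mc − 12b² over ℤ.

−(3b + 8m − 4c + 9)(4b − 7m − 4c)

Group: −3b(4b − 7m − 4c) + (−8m + 4c − 9)(4b − 7m − 4c); both groups contain (4b − 7m − 4c).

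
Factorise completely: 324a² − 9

9(6a + 1)(6a − 1)

Pull out the common factor 9; 36a² − 1 is a difference of squares.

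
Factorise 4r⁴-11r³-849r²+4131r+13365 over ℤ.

(4r+9)(r+15)(r-11)(r-9)

Among the possible rational roots, r = 11 is a root, so (r-11) is a factor; dividing leaves 4r³+33r²-486r-1215.
Next, r = -9/4 is a root, giving the factor (4r+9) and quotient r²+6r-135.
The remaining quadratic factors as (r-9)(r+15).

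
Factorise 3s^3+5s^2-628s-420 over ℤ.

(3s+2)(s+15)(s-14)

Testing divisors of the constant over divisors of the leading coefficient, s = -15 is a root, giving the factor (s+15) and quotient 3s^2-40s-28.
The remaining quadratic factors as (s-14)(3s+2).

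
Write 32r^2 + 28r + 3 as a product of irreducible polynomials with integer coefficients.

Need a pair with product 32·3 = 96 and sum 28: that's 24 and 4.
Split the middle term: 32r^2 + 24r + 4r + 3 = 8r(4r + 3) + (4r + 3).

(4r + 3)(8r + 1)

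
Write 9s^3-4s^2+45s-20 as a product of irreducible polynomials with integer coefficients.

(9s-4)(s^2+5)

Group as (9s^3+45s) + (-4s^2-20) = 9s(s^2+5) - 4(s^2+5).
Both groups share the factor (s^2+5).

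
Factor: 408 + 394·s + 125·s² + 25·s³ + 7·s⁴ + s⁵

By the rational root theorem, s = -4 is a root, so (s + 4) divides it; the quotient is s⁴ + 3·s³ + 13·s² + 73·s + 102.
Next, s = -2 is a root, so (s + 2) is a factor; dividing leaves s³ + s² + 11·s + 51.
Continuing, s = -3 is a root, so (s + 3) is a factor; dividing leaves s² - 2·s + 17.
The quadratic s² - 2·s + 17 has discriminant -64 < 0 and is irreducible over ℤ.

(s + 2)·(s + 3)·(s + 4)·(s² - 2·s + 17)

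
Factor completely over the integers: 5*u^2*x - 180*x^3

5*x*(u + 6*x)*(u - 6*x)

Every term has a factor of 5*x. Then u^2 - 36*x^2 = (u)² − (6*x)².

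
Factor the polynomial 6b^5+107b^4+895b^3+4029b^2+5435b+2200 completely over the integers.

Testing divisors of the constant over divisors of the leading coefficient, b = -8 is a root, so (b+8) divides it; the quotient is 6b^4+59b^3+423b^2+645b+275.
Next, b = -1 is a root, giving the factor (b+1) and quotient 6b^3+53b^2+370b+275.
Next, b = -5/6 is a root, giving the factor (6b+5) and quotient b^2+8b+55.
The quadratic b^2+8b+55 has discriminant -156 < 0 and is irreducible over ℤ.

(6b+5)(b+1)(b+8)(b^2+8b+55)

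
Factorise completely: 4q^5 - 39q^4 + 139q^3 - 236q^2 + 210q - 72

(4q - 3)(q - 3)(q - 4)(q^2 - 2q + 2)

Among the possible rational roots, q = 4 is a root, giving the factor (q - 4) and quotient 4q^4 - 23q^3 + 47q^2 - 48q + 18.
Next, q = 3/4 is a root, giving the factor (4q - 3) and quotient q^3 - 5q^2 + 8q - 6.
Next, q = 3 is a root, so (q - 3) is a factor; dividing leaves q^2 - 2q + 2.
The quadratic q^2 - 2q + 2 has discriminant -4 < 0 and is irreducible over ℤ.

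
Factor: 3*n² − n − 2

(3*n + 2)*(n − 1)

Need a pair with product 3·(−2) = −6 and sum −1: that's 2 and −3.
Split the middle term: 3*n² + 2*n − 3*n − 2 = n*(3*n + 2) − (3*n + 2).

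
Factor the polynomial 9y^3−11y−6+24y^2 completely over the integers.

(3y+1)(3y−2)(y+3)

Among the possible rational roots, y = −3 is a root, giving the factor (y+3) and quotient 9y^2−3y−2.
The remaining quadratic factors as (3y+1)(3y−2).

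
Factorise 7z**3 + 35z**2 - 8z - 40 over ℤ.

Group as (7z**3 - 8z) + (35z**2 - 40) = z(7z**2 - 8) + 5(7z**2 - 8).
Both groups share the factor (7z**2 - 8).

(z + 5)(7z**2 - 8)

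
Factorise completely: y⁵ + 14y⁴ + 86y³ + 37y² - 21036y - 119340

Trying the rational-root candidates, y = -13 is a root, so (y + 13) divides it; the quotient is y⁴ + y³ + 73y² - 912y - 9180.
Then y = -6 is a root, giving the factor (y + 6) and quotient y³ - 5y² + 103y - 1530.
Then y = 10 is a root, so (y - 10) is a factor; dividing leaves y² + 5y + 153.
The quadratic y² + 5y + 153 has discriminant -587 < 0 and is irreducible over ℤ.

(y + 13)(y + 6)(y - 10)(y² + 5y + 153)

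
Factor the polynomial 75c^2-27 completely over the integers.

3(5c+3)(5c-3)

Factor out 3, leaving 25c^2-9, which is a difference of two squares.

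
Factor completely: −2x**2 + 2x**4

2x**2(x + 1)(x − 1)

Every term has a factor of 2x**2. Then x**2 − 1 = (x)² − (1)².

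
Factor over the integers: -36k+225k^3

9k(5k+2)(5k-2)

Every term has a factor of 9k. Then 25k^2-4 = (5k)² − (2)².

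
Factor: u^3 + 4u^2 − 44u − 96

(u + 2)(u + 8)(u − 6)

Among the possible rational roots, u = 6 is a root, giving the factor (u − 6) and quotient u^2 + 10u + 16.
The remaining quadratic factors as (u + 8)(u + 2).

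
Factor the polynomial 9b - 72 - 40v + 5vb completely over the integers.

Group as (5vb - 40v) + (9b - 72) = 5v(b - 8) + 9(b - 8).
Both groups share the factor (b - 8).

(5v + 9)(b - 8)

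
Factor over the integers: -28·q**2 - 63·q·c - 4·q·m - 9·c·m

Group: -7·q·(4·q + 9·c) - m·(4·q + 9·c); both groups contain (4·q + 9·c).

-(4·q + 9·c)·(7·q + m)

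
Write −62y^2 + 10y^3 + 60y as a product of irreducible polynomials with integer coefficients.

2y(5y − 6)(y − 5)

Pull out the common factor 2y, then factor the remaining trinomial.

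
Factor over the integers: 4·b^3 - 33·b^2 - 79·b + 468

(4·b - 13)·(b + 4)·(b - 9)

Testing divisors of the constant over divisors of the leading coefficient, b = 9 is a root, giving the factor (b - 9) and quotient 4·b^2 + 3·b - 52.
The remaining quadratic factors as (b + 4)(4·b - 13).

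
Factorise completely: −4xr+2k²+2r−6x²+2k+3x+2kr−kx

(2k+3x+2r)(k−2x+1)

Group: k(2k+3x+2r) + (−2x+1)(2k+3x+2r); both groups contain (2k+3x+2r).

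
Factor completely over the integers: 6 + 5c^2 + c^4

(c^2 + 2)(c^2 + 3)

Substitute u = c^2 to get a quadratic in u, then factor.
c^2 + 2 is irreducible over ℤ (always positive, so no real roots).
c^2 + 3 is irreducible over ℤ (always positive, so no real roots).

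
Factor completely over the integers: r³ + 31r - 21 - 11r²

(r - 1)(r - 3)(r - 7)

By the rational root theorem, r = 7 is a root, so (r - 7) is a factor; dividing leaves r² - 4r + 3.
The remaining quadratic factors as (r - 3)(r - 1).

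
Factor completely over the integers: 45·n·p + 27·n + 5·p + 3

(5·p + 3)·(9·n + 1)

Group as (45·n·p + 27·n) + (5·p + 3) = 9·n·(5·p + 3) + (5·p + 3).
Both groups share the factor (5·p + 3).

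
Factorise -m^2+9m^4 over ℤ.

Pull out the common factor m^2, leaving 9m^2-1.
Recognize a difference of squares with the parts 3m and 1.

m^2(3m+1)(3m-1)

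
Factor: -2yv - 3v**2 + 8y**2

(4y - 3v)(2y + v)

Group: 2y(4y - 3v) + v(4y - 3v); both groups contain (4y - 3v).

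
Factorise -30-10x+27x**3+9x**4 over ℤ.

(x+3)(9x**3-10)

Group as (9x**4-10x) + (27x**3-30) = x(9x**3-10) + 3(9x**3-10).
Both groups share the factor (9x**3-10).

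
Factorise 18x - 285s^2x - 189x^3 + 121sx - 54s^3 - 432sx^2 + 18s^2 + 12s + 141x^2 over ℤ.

-(2s + 3x)(3s + 9x + 1)(9s + 7x - 6)

Group: 3s(-18s^2 - 41sx + 12s - 21x^2 + 18x) + (9x + 1)(-18s^2 - 41sx + 12s - 21x^2 + 18x); both groups contain (-18s^2 - 41sx + 12s - 21x^2 + 18x), so (3s + 9x + 1) is a factor with cofactor -18s^2 - 41sx + 12s - 21x^2 + 18x.
The cofactor groups again: -18s^2 - 41sx + 12s - 21x^2 + 18x = -9s(2s + 3x) + (-7x + 6)(2s + 3x); both groups contain (2s + 3x), giving -(9s + 7x - 6)(2s + 3x).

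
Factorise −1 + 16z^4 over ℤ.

(2z + 1)(2z − 1)(4z^2 + 1)

Difference of squares twice: with A = 2z and B = 1, A⁴ − B⁴ = (A² − B²)(A² + B²), and A² − B² factors again.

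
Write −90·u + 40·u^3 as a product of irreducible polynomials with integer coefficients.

10·u·(2·u + 3)·(2·u − 3)

Every term has a factor of 10·u. Then 4·u^2 − 9 = (2·u)² − (3)².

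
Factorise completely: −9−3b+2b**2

(2b+3)(b−3)

Need a pair with product 2·(−9) = −18 and sum −3: that's −6 and 3.
Split the middle term: 2b**2−6b + 3b−9 = 2b(b−3) + 3(b−3).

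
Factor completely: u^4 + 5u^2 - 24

(u^2 + 8)(u^2 - 3)

Substitute w = u^2 to get a quadratic in w, then factor.
u^2 - 3 is irreducible over ℤ (3 is not a perfect square).
u^2 + 8 is irreducible over ℤ (always positive, so no real roots).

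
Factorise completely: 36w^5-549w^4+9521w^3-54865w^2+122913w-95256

(3w-7)(3w-8)(4w-9)(w^2-8w+189)

Among the possible rational roots, w = 7/3 is a root, so (3w-7) divides it; the quotient is 12w^4-155w^3+2812w^2-11727w+13608.
Next, w = 8/3 is a root, so (3w-8) is a factor; dividing leaves 4w^3-41w^2+828w-1701.
Continuing, w = 9/4 is a root, giving the factor (4w-9) and quotient w^2-8w+189.
The quadratic w^2-8w+189 has discriminant -692 < 0 and is irreducible over ℤ.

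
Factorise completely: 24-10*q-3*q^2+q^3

Trying the rational-root candidates, q = 4 is a root, giving the factor (q-4) and quotient q^2+q-6.
The remaining quadratic factors as (q+3)(q-2).

(q+3)*(q-2)*(q-4)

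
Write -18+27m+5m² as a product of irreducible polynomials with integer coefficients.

Need a pair with product 5·(-18) = -90 and sum 27: that's 30 and -3.
Split the middle term: 5m²+30m - 3m-18 = 5m(m+6) - 3(m+6).

(5m-3)(m+6)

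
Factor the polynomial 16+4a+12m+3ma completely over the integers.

Group as (3ma+12m) + (4a+16) = 3m(a+4) + 4(a+4).
Both groups share the factor (a+4).

(3m+4)(a+4)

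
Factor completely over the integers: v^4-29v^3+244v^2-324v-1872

Among the possible rational roots, v = 13 is a root, so (v-13) divides it; the quotient is v^3-16v^2+36v+144.
Continuing, v = 12 is a root, so (v-12) divides it; the quotient is v^2-4v-12.
The remaining quadratic factors as (v+2)(v-6).

(v+2)(v-12)(v-13)(v-6)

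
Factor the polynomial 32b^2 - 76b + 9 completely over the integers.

(4b - 9)(8b - 1)

Need a pair with product 32·9 = 288 and sum -76: that's -72 and -4.
Split the middle term: 32b^2 - 72b - 4b + 9 = 8b(4b - 9) - (4b - 9).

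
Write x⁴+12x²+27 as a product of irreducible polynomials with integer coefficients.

Substitute u = x² to get a quadratic in u, then factor.
x²+9 is irreducible over ℤ (sum of squares).
x²+3 is irreducible over ℤ (always positive, so no real roots).

(x²+3)(x²+9)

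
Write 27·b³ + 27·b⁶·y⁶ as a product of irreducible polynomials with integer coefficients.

Factor out 27·b³ first: what remains is b³·y⁶ + 1.
Recognize a sum of cubes with the parts b·y² and 1.

27·b³·(b·y² + 1)·(b²·y⁴ - b·y² + 1)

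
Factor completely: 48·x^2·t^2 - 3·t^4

Every term has a factor of 3·t^2. Then 16·x^2 - t^2 = (4·x)² − (t)².

3·t^2·(4·x - t)·(4·x + t)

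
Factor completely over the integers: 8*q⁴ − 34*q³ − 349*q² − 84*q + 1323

(2*q + 7)*(4*q − 7)*(q + 3)*(q − 9)

By the rational root theorem, q = 7/4 is a root, so (4*q − 7) is a factor; dividing leaves 2*q³ − 5*q² − 96*q − 189.
Continuing, q = 9 is a root, so (q − 9) is a factor; dividing leaves 2*q² + 13*q + 21.
The remaining quadratic factors as (q + 3)(2*q + 7).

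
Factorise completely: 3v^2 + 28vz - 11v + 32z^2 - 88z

(3v + 4z - 11)(v + 8z)

Group: v(3v + 4z - 11) + 8z(3v + 4z - 11); both groups contain (3v + 4z - 11).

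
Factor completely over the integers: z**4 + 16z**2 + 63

Substitute u = z**2 to get a quadratic in u, then factor.
z**2 + 7 is irreducible over ℤ (always positive, so no real roots).
z**2 + 9 is irreducible over ℤ (sum of squares).

(z**2 + 7)(z**2 + 9)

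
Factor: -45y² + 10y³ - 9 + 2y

(2y - 9)(5y² + 1)

Group as (10y³ + 2y) + (-45y² - 9) = 2y(5y² + 1) - 9(5y² + 1).
Both groups share the factor (5y² + 1).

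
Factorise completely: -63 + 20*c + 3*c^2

Need a pair with product 3·(-63) = -189 and sum 20: that's 27 and -7.
Split the middle term: 3*c^2 + 27*c - 7*c - 63 = 3*c*(c + 9) - 7*(c + 9).

(3*c - 7)*(c + 9)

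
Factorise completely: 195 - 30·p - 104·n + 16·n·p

(2·p - 13)·(8·n - 15)

Group as (16·n·p - 104·n) + (-30·p + 195) = 8·n·(2·p - 13) - 15·(2·p - 13).
Both groups share the factor (2·p - 13).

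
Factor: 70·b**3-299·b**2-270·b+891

(2·b-9)·(5·b+9)·(7·b-11)

Among the possible rational roots, b = -9/5 is a root, so (5·b+9) is a factor; dividing leaves 14·b**2-85·b+99.
The remaining quadratic factors as (2·b-9)(7·b-11).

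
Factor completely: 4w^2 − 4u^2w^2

Factor out 4w^2 first: what remains is −u^2 + 1.
Recognize a difference of squares with the parts 1 and u.

−4w^2(u + 1)(u − 1)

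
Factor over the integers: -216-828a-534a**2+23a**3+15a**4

(3a+1)(5a+6)(a+6)(a-6)

Testing divisors of the constant over divisors of the leading coefficient, a = -1/3 is a root, so (3a+1) is a factor; dividing leaves 5a**3+6a**2-180a-216.
Then a = 6 is a root, so (a-6) is a factor; dividing leaves 5a**2+36a+36.
The remaining quadratic factors as (a+6)(5a+6).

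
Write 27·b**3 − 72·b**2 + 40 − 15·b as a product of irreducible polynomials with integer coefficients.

(3·b − 8)·(9·b**2 − 5)

Group as (27·b**3 − 15·b) + (−72·b**2 + 40) = 3·b·(9·b**2 − 5) − 8·(9·b**2 − 5).
Both groups share the factor (9·b**2 − 5).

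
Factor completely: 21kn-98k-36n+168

Group as (21kn-98k) + (-36n+168) = 7k(3n-14) - 12(3n-14).
Both groups share the factor (3n-14).

(3n-14)(7k-12)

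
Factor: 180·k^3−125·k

Pull out the common factor 5·k; 36·k^2−25 is a difference of squares.

5·k·(6·k+5)·(6·k−5)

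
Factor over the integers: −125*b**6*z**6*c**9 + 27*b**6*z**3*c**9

Every term has a factor of b**6*z**3*c**9; factoring it out leaves −125*z**3 + 27.
Recognize a difference of cubes with the parts 3 and 5*z.

−b**6*c**9*z**3*(5*z − 3)*(25*z**2 + 15*z + 9)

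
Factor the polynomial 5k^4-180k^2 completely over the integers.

5k^2(k+6)(k-6)

Pull out the common factor 5k^2; k^2-36 is a difference of squares.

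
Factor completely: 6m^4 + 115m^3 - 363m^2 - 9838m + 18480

Testing divisors of the constant over divisors of the leading coefficient, m = -14 is a root, so (m + 14) divides it; the quotient is 6m^3 + 31m^2 - 797m + 1320.
Next, m = 11/6 is a root, so (6m - 11) divides it; the quotient is m^2 + 7m - 120.
The remaining quadratic factors as (m + 15)(m - 8).

(6m - 11)(m + 14)(m + 15)(m - 8)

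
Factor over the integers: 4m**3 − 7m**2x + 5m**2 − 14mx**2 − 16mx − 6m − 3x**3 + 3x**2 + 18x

(4m + x − 3)(m + x + 2)(m − 3x)

Group: m(4m**2 − 11mx − 3m − 3x**2 + 9x) + (x + 2)(4m**2 − 11mx − 3m − 3x**2 + 9x); both groups contain (4m**2 − 11mx − 3m − 3x**2 + 9x), so (m + x + 2) is a factor with cofactor 4m**2 − 11mx − 3m − 3x**2 + 9x.
The cofactor groups again: 4m**2 − 11mx − 3m − 3x**2 + 9x = 4m(m − 3x) + (x − 3)(m − 3x); both groups contain (m − 3x), giving (4m + x − 3)(m − 3x).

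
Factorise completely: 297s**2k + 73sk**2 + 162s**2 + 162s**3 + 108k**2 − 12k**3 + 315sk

Group: 2s(81s**2 + 27sk + 81s − 4k**2 + 36k) + 3k(81s**2 + 27sk + 81s − 4k**2 + 36k); both groups contain (81s**2 + 27sk + 81s − 4k**2 + 36k), so (2s + 3k) is a factor with cofactor 81s**2 + 27sk + 81s − 4k**2 + 36k.
The cofactor groups again: 81s**2 + 27sk + 81s − 4k**2 + 36k = 9s(9s − k + 9) + 4k(9s − k + 9); both groups contain (9s − k + 9), giving (9s + 4k)(9s − k + 9).

(9s − k + 9)(2s + 3k)(9s + 4k)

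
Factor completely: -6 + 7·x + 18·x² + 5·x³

Among the possible rational roots, x = -3 is a root, so (x + 3) divides it; the quotient is 5·x² + 3·x - 2.
The remaining quadratic factors as (x + 1)(5·x - 2).

(5·x - 2)·(x + 1)·(x + 3)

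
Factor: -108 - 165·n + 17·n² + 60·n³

(3·n + 4)·(4·n + 3)·(5·n - 9)

Testing divisors of the constant over divisors of the leading coefficient, n = 9/5 is a root, so (5·n - 9) divides it; the quotient is 12·n² + 25·n + 12.
The remaining quadratic factors as (3·n + 4)(4·n + 3).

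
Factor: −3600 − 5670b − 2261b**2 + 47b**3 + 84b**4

Among the possible rational roots, b = −8/7 is a root, so (7b + 8) is a factor; dividing leaves 12b**3 − 7b**2 − 315b − 450.
Then b = 6 is a root, so (b − 6) divides it; the quotient is 12b**2 + 65b + 75.
The remaining quadratic factors as (3b + 5)(4b + 15).

(3b + 5)(4b + 15)(7b + 8)(b − 6)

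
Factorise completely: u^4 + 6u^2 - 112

(u^2 + 14)(u^2 - 8)

Substitute w = u^2 to get a quadratic in w, then factor.
u^2 + 14 is irreducible over ℤ (always positive, so no real roots).
u^2 - 8 is irreducible over ℤ (8 is not a perfect square).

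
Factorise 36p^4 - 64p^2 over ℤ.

4p^2(3p + 4)(3p - 4)

Factor out 4p^2, leaving 9p^2 - 16, which is a difference of two squares.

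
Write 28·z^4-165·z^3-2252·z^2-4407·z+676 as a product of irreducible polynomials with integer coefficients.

(4·z+13)·(7·z-1)·(z+4)·(z-13)

Among the possible rational roots, z = 1/7 is a root, giving the factor (7·z-1) and quotient 4·z^3-23·z^2-325·z-676.
Then z = -4 is a root, so (z+4) divides it; the quotient is 4·z^2-39·z-169.
The remaining quadratic factors as (z-13)(4·z+13).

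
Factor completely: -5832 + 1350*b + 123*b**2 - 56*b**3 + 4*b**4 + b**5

(b + 6)*(b + 9)*(b - 4)*(b**2 - 7*b + 27)

By the rational root theorem, b = -6 is a root, giving the factor (b + 6) and quotient b**4 - 2*b**3 - 44*b**2 + 387*b - 972.
Then b = -9 is a root, so (b + 9) divides it; the quotient is b**3 - 11*b**2 + 55*b - 108.
Next, b = 4 is a root, so (b - 4) divides it; the quotient is b**2 - 7*b + 27.
The quadratic b**2 - 7*b + 27 has discriminant -59 < 0 and is irreducible over ℤ.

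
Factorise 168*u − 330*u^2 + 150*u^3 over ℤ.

Pull out the common factor 6*u, then factor the remaining trinomial.

6*u*(5*u − 4)*(5*u − 7)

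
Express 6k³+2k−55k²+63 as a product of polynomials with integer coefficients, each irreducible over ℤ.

(6k−7)(k+1)(k−9)

Among the possible rational roots, k = 9 is a root, giving the factor (k−9) and quotient 6k²−k−7.
The remaining quadratic factors as (k+1)(6k−7).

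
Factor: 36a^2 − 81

Factor out 9, leaving 4a^2 − 9, which is a difference of two squares.

9(2a + 3)(2a − 3)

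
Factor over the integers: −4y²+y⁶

Pull out the common factor y², leaving y⁴−4.
Recognize a difference of squares with the parts y² and 2.

y²(y²+2)(y²−2)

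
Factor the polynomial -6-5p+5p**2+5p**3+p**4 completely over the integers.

(p+1)(p+2)(p+3)(p-1)

Trying the rational-root candidates, p = -1 is a root, so (p+1) divides it; the quotient is p**3+4p**2+p-6.
Then p = -3 is a root, so (p+3) is a factor; dividing leaves p**2+p-2.
The remaining quadratic factors as (p+2)(p-1).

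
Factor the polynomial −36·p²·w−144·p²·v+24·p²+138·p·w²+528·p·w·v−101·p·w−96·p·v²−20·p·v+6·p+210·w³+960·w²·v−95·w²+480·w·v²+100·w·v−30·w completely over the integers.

−(12·p+14·w+8·v+3)·(3·w+12·v−2)·(p−5·w)

Group: 12·p·(−3·p·w−12·p·v+2·p+15·w²+60·w·v−10·w) + (14·w+8·v+3)·(−3·p·w−12·p·v+2·p+15·w²+60·w·v−10·w); both groups contain (−3·p·w−12·p·v+2·p+15·w²+60·w·v−10·w), so (12·p+14·w+8·v+3) is a factor with cofactor −3·p·w−12·p·v+2·p+15·w²+60·w·v−10·w.
The cofactor groups again: −3·p·w−12·p·v+2·p+15·w²+60·w·v−10·w = −3·w·(p−5·w) + (−12·v+2)·(p−5·w); both groups contain (p−5·w), giving −(3·w+12·v−2)·(p−5·w).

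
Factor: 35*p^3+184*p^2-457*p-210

Trying the rational-root candidates, p = -7 is a root, so (p+7) divides it; the quotient is 35*p^2-61*p-30.
The remaining quadratic factors as (5*p+2)(7*p-15).

(5*p+2)*(7*p-15)*(p+7)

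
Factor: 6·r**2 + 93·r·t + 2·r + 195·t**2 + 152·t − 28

(6·r + 15·t + 14)·(r + 13·t − 2)

Group: 6·r·(r + 13·t − 2) + (15·t + 14)·(r + 13·t − 2); both groups contain (r + 13·t − 2).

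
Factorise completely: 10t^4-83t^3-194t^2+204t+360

By the rational root theorem, t = -6/5 is a root, giving the factor (5t+6) and quotient 2t^3-19t^2-16t+60.
Next, t = -2 is a root, giving the factor (t+2) and quotient 2t^2-23t+30.
The remaining quadratic factors as (2t-3)(t-10).

(2t-3)(5t+6)(t+2)(t-10)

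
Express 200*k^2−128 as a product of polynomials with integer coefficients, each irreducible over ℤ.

8*(5*k+4)*(5*k−4)

Factor out 8, leaving 25*k^2−16, which is a difference of two squares.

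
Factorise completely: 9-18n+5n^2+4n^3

(4n-3)(n+3)(n-1)

By the rational root theorem, n = -3 is a root, so (n+3) is a factor; dividing leaves 4n^2-7n+3.
The remaining quadratic factors as (n-1)(4n-3).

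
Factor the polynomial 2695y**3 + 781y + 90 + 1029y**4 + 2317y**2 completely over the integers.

Testing divisors of the constant over divisors of the leading coefficient, y = -2/7 is a root, so (7y + 2) is a factor; dividing leaves 147y**3 + 343y**2 + 233y + 45.
Continuing, y = -5/7 is a root, so (7y + 5) divides it; the quotient is 21y**2 + 34y + 9.
The remaining quadratic factors as (3y + 1)(7y + 9).

(3y + 1)(7y + 2)(7y + 5)(7y + 9)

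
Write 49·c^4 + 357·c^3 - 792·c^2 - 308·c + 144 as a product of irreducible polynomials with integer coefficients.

(7·c + 4)·(7·c - 2)·(c + 9)·(c - 2)

Among the possible rational roots, c = -4/7 is a root, so (7·c + 4) is a factor; dividing leaves 7·c^3 + 47·c^2 - 140·c + 36.
Next, c = 2 is a root, giving the factor (c - 2) and quotient 7·c^2 + 61·c - 18.
The remaining quadratic factors as (7·c - 2)(c + 9).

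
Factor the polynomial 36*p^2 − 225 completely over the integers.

Every term has a factor of 9. Then 4*p^2 − 25 = (2*p)² − (5)².

9*(2*p + 5)*(2*p − 5)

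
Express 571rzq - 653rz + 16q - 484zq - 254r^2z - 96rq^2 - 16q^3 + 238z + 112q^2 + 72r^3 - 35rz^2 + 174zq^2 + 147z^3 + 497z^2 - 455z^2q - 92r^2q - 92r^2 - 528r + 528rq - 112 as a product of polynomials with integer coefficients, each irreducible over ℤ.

(4r + 3z - 8q + 8)(9r - 7z + 2q + 2)(2r - 7z + q - 7)

Group: 9r(8r^2 - 22rz - 12rq - 12r - 21z^2 + 59zq - 77z - 8q^2 + 64q - 56) + (-7z + 2q + 2)(8r^2 - 22rz - 12rq - 12r - 21z^2 + 59zq - 77z - 8q^2 + 64q - 56); both groups contain (8r^2 - 22rz - 12rq - 12r - 21z^2 + 59zq - 77z - 8q^2 + 64q - 56), so (9r - 7z + 2q + 2) is a factor with cofactor 8r^2 - 22rz - 12rq - 12r - 21z^2 + 59zq - 77z - 8q^2 + 64q - 56.
The cofactor groups again: 8r^2 - 22rz - 12rq - 12r - 21z^2 + 59zq - 77z - 8q^2 + 64q - 56 = 4r(2r - 7z + q - 7) + (3z - 8q + 8)(2r - 7z + q - 7); both groups contain (2r - 7z + q - 7), giving (4r + 3z - 8q + 8)(2r - 7z + q - 7).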